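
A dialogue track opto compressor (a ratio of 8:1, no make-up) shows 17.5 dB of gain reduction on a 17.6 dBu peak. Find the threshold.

Gain reduction = 17.6 − 0.1 = 17.5 dB; output overshoot = GR / (R − 1) = 17.5 / 7 = 2.5 dB.
Threshold = output − output overshoot = 0.1 − 2.5 = -2.4 dBu.

-2.4 dBu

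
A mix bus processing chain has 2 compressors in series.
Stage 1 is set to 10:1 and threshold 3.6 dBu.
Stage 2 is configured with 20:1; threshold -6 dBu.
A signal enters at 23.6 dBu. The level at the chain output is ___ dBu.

-5.42 dBu

Stage 1: 23.6 dBu is 20 dB over 3.6 dBu; at 10:1 that becomes 2 dB over, giving 5.6 dBu.
Stage 2: overshoot 11.6 dB → 11.6/20 = 0.58 dB → -5.42 dBu.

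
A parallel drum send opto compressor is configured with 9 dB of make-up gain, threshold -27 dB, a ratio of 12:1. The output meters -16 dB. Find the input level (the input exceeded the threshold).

Remove make-up: -16 − 9 = -25 dB.
That's 2 dB above the -27 dB threshold.
Input overshoot = R × output overshoot = 24 dB → input = -27 + 24 = -3 dB.

-3 dB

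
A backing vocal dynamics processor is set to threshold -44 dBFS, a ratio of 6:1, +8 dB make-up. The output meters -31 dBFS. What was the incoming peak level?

Stripping the +8 dB make-up gives -39 dBFS at the gain stage.
The compressed level sits -39 − (-44) = 5 dB over threshold.
Input overshoot = R × output overshoot = 30 dB → input = -44 + 30 = -14 dBFS.

-14 dBFS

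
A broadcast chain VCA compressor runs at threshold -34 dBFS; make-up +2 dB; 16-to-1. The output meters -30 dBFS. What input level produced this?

Stripping the +2 dB make-up gives -32 dBFS at the gain stage.
The compressed level sits -32 − (-34) = 2 dB over threshold.
Before 16:1 compression the overshoot was 2 × 16 = 32 dB, so input = -34 + 32 = -2 dBFS.

-2 dBFS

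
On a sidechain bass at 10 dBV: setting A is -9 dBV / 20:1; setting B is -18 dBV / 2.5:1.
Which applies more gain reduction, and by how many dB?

A, by 1.25 dB

A: 19 dB over, compressed to 0.95 dB over, so 18.05 dB of GR.
B: 28 dB over, compressed to 11.2 dB over, so 16.8 dB of GR.
Difference: 1.25 dB in favour of A.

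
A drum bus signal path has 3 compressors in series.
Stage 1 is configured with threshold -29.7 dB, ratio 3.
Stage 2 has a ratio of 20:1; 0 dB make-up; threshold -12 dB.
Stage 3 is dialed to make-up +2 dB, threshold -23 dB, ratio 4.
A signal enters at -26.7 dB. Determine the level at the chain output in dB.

-26.7 dB

Stage 1: -26.7 dB is 3 dB over -29.7 dB; at 3:1 that becomes 1 dB over, giving -28.7 dB.
Stage 2: -28.7 dB ≤ -12 dB, so stage 2 doesn't engage; output -28.7 dB.
Stage 3: -28.7 dB is at or below the -23 dB threshold — no compression; make-up brings it to -26.7 dB.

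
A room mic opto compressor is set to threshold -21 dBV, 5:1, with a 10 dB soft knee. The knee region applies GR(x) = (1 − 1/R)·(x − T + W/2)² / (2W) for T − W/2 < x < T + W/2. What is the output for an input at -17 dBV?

-20.24 dBV

x − T + W/2 = -17 − (-21) + 5 = 9.
GR = (1 − 1/5) × 9² / 20 = 0.8 × 81 / 20 = 3.24 dB.
Output = -17 − 3.24 = -20.24 dBV.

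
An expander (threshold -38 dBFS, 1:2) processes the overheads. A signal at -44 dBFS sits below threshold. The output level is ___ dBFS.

-50 dBFS

Below threshold, a 1:2 expander applies gain = (2−1)×(T − x) of attenuation.
(2−1) × 6 = 6 dB, so output = -44 − 6 = -50 dBFS.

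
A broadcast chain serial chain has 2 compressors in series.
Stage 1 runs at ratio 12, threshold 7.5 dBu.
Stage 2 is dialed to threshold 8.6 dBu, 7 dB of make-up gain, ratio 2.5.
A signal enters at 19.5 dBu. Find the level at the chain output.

Stage 1: 19.5 dBu is 12 dB over 7.5 dBu; at 12:1 that becomes 1 dB over, giving 8.5 dBu.
Stage 2: 8.5 dBu is at or below the 8.6 dBu threshold — no compression; make-up brings it to 15.5 dBu.

15.5 dBu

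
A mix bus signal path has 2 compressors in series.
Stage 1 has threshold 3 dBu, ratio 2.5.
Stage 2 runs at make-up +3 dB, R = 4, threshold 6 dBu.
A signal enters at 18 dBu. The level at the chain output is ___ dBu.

Stage 1: 18 dBu is 15 dB over 3 dBu; at 2.5:1 that becomes 6 dB over, giving 9 dBu.
Stage 2: 3 dB above 6 dBu, reduced 4:1 to 0.75 dB above → 6.75 dBu; +3 dB make-up → 9.75 dBu.

9.75 dBu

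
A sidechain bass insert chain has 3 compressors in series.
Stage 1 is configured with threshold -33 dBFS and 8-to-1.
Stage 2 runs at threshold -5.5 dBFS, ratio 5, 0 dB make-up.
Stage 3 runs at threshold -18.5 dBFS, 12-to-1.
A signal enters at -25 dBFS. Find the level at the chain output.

Stage 1: -25 dBFS is 8 dB over -33 dBFS; at 8:1 that becomes 1 dB over, giving -32 dBFS.
Stage 2: below threshold (-32 ≤ -5.5); passes unchanged; output -32 dBFS.
Stage 3: below threshold (-32 ≤ -18.5); passes unchanged; output -32 dBFS.

-32 dBFS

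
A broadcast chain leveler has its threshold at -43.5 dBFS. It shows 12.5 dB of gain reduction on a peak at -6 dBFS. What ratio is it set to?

1.5:1

Input overshoot = -6 − (-43.5) = 37.5 dB.
Output overshoot = 37.5 − 12.5 = 25 dB.
Ratio = input overshoot / output overshoot = 37.5 / 25 = 1.5.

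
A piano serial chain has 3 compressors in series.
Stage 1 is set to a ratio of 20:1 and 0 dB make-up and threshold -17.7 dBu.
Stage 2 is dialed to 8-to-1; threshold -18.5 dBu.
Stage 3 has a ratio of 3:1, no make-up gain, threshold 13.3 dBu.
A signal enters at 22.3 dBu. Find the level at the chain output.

Stage 1: 22.3 dBu is 40 dB over -17.7 dBu; at 20:1 that becomes 2 dB over, giving -15.7 dBu.
Stage 2: overshoot 2.8 dB → 2.8/8 = 0.35 dB → -18.15 dBu.
Stage 3: -18.15 dBu is at or below the 13.3 dBu threshold — no compression; output -18.15 dBu.

-18.15 dBu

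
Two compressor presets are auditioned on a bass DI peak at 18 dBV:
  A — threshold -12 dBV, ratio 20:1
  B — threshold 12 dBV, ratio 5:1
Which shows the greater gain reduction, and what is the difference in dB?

A, by 23.7 dB

A: 30 dB over, compressed to 1.5 dB over, so 28.5 dB of GR.
B: 6 dB over, compressed to 1.2 dB over, so 4.8 dB of GR.
Difference: 23.7 dB in favour of A.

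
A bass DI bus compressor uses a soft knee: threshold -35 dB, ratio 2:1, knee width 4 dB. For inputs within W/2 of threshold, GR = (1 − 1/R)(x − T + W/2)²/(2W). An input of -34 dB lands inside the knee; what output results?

x − T + W/2 = -34 − (-35) + 2 = 3.
GR = (1 − 1/2) × 3² / 8 = 0.5 × 9 / 8 = 0.5625 dB.
Output = -34 − 0.5625 = -34.5625 dB.

-34.5625 dB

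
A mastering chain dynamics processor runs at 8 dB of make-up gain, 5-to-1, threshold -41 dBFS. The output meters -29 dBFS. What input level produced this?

-21 dBFS

Remove make-up: -29 − 8 = -37 dBFS.
Post-compression overshoot = -37 − (-41) = 4 dB.
Before 5:1 compression the overshoot was 4 × 5 = 20 dB, so input = -41 + 20 = -21 dBFS.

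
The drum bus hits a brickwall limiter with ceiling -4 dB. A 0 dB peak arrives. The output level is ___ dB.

-4 dB

The limiter clamps the peak to its -4 dB ceiling.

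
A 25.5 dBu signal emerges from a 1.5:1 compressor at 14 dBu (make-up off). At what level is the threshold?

-9 dBu

Gain reduction = 25.5 − 14 = 11.5 dB; output overshoot = GR / (R − 1) = 11.5 / 0.5 = 23 dB.
Threshold = output − output overshoot = 14 − 23 = -9 dBu.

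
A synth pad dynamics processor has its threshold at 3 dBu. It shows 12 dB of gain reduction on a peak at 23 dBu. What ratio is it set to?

2.5:1

Input overshoot = 23 − 3 = 20 dB.
Output overshoot = 20 − 12 = 8 dB.
Ratio = input overshoot / output overshoot = 20 / 8 = 2.5.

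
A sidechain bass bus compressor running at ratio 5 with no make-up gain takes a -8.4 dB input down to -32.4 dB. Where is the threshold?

-38.4 dB

Input is 30 dB above T (since output overshoot × R = input overshoot: (-32.4 − T)·5 = -8.4 − T gives T = -38.4 dB).
Check: -38.4 + (-8.4 − (-38.4))/5 = -38.4 + 6 = -32.4 dB. ✓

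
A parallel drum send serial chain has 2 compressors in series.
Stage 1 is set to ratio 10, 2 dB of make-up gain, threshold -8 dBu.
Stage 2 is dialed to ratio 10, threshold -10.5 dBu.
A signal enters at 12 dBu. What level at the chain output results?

-9.85 dBu

Stage 1: 20 dB above -8 dBu, reduced 10:1 to 2 dB above → -6 dBu; +2 dB make-up → -4 dBu.
Stage 2: 6.5 dB above -10.5 dBu, reduced 10:1 to 0.65 dB above → -9.85 dBu.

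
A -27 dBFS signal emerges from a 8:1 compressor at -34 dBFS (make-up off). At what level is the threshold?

-35 dBFS

Input is 8 dB above T (since output overshoot × R = input overshoot: (-34 − T)·8 = -27 − T gives T = -35 dBFS).
Check: -35 + (-27 − (-35))/8 = -35 + 1 = -34 dBFS. ✓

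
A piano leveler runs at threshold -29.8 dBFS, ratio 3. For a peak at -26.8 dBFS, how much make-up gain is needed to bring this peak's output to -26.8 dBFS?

The peak compresses to -29.8 + 3/3 = -28.8 dBFS.
To reach -26.8 dBFS requires -26.8 − (-28.8) = 2 dB of make-up.

2 dB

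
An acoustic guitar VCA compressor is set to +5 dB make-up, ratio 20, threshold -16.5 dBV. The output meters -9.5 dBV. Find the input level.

23.5 dBV

Remove make-up: -9.5 − 5 = -14.5 dBV.
Post-compression overshoot = -14.5 − (-16.5) = 2 dB.
Undo the ratio: input overshoot = 2 × 20 = 40 dB, giving input = 23.5 dBV.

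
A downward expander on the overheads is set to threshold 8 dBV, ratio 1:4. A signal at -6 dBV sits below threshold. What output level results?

Undershoot = 8 − (-6) = 14 dB.
At 1:4, that expands to 56 dB under threshold.
Output = 8 − 56 = -48 dBV.

-48 dBV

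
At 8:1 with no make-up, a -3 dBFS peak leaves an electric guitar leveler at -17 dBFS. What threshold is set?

Input is 16 dB above T (since output overshoot × R = input overshoot: (-17 − T)·8 = -3 − T gives T = -19 dBFS).
Check: -19 + (-3 − (-19))/8 = -19 + 2 = -17 dBFS. ✓

-19 dBFS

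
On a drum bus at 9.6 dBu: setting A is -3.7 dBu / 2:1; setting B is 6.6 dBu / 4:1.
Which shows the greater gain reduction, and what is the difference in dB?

A: overshoot 13.3 dB → output overshoot 6.65 dB → GR 6.65 dB.
B: overshoot 3 dB → output overshoot 0.75 dB → GR 2.25 dB.
Difference: 4.4 dB in favour of A.

A, by 4.4 dB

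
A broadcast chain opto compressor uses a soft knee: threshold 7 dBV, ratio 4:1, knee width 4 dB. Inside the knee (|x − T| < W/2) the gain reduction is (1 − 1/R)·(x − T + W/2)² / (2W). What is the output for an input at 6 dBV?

5.90625 dBV

x − T + W/2 = 6 − 7 + 2 = 1.
GR = (1 − 1/4) × 1² / 8 = 0.75 × 1 / 8 = 0.09375 dB.
Output = 6 − 0.09375 = 5.90625 dBV.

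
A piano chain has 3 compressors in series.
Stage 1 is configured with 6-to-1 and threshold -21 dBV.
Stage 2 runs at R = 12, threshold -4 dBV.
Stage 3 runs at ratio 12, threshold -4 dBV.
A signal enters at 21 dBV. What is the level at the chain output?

Stage 1: 21 dBV is 42 dB over -21 dBV; at 6:1 that becomes 7 dB over, giving -14 dBV.
Stage 2: -14 dBV ≤ -4 dBV, so stage 2 doesn't engage; output -14 dBV.
Stage 3: -14 dBV ≤ -4 dBV, so stage 3 doesn't engage; output -14 dBV.

-14 dBV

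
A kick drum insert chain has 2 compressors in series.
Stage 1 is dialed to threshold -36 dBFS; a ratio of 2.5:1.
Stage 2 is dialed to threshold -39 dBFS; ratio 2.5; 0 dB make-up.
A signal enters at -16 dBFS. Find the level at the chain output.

Stage 1: overshoot 20 dB → 20/2.5 = 8 dB → -28 dBFS.
Stage 2: overshoot 11 dB → 11/2.5 = 4.4 dB → -34.6 dBFS.

-34.6 dBFS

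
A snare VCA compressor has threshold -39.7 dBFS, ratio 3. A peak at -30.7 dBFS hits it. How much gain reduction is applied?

6 dB

Overshoot = -30.7 − (-39.7) = 9 dB.
After 3:1 compression the overshoot becomes 9/3 = 3 dB.
Gain reduction = 9 − 3 = 6 dB.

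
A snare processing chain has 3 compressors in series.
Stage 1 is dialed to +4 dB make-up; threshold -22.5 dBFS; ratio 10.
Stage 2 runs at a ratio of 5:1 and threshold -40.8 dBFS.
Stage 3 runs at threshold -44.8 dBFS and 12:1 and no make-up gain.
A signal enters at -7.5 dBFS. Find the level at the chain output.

Stage 1: -7.5 dBFS is 15 dB over -22.5 dBFS; at 10:1 that becomes 1.5 dB over, giving -21 dBFS; +4 dB make-up → -17 dBFS.
Stage 2: 23.8 dB above -40.8 dBFS, reduced 5:1 to 4.76 dB above → -36.04 dBFS.
Stage 3: 8.76 dB above -44.8 dBFS, reduced 12:1 to 0.73 dB above → -44.07 dBFS.

-44.07 dBFS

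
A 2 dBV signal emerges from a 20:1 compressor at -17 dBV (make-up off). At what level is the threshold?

-18 dBV

Input is 20 dB above T (since output overshoot × R = input overshoot: (-17 − T)·20 = 2 − T gives T = -18 dBV).
Check: -18 + (2 − (-18))/20 = -18 + 1 = -17 dBV. ✓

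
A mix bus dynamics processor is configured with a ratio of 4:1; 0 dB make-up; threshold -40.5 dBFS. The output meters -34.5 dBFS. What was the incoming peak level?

-16.5 dBFS

The compressed level sits -34.5 − (-40.5) = 6 dB over threshold.
Input overshoot = R × output overshoot = 24 dB → input = -40.5 + 24 = -16.5 dBFS.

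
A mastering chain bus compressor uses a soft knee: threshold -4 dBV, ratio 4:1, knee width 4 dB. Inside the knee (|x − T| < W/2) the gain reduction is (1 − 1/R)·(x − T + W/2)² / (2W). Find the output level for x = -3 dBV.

-3.84375 dBV

x − T + W/2 = -3 − (-4) + 2 = 3.
GR = (1 − 1/4) × 3² / 8 = 0.75 × 9 / 8 = 0.84375 dB.
Output = -3 − 0.84375 = -3.84375 dBV.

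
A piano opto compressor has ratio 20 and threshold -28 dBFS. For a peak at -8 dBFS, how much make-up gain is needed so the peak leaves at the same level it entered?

19 dB

The peak compresses to -28 + 20/20 = -27 dBFS.
To reach -8 dBFS requires -8 − (-27) = 19 dB of make-up.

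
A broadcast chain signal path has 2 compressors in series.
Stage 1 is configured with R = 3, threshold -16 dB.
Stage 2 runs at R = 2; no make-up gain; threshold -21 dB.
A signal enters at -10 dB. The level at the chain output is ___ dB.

Stage 1: -10 dB is 6 dB over -16 dB; at 3:1 that becomes 2 dB over, giving -14 dB.
Stage 2: -14 dB is 7 dB over -21 dB; at 2:1 that becomes 3.5 dB over, giving -17.5 dB.

-17.5 dB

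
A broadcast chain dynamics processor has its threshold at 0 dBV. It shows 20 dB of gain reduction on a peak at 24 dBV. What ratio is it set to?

6:1

Input overshoot = 24 − 0 = 24 dB.
Output overshoot = 24 − 20 = 4 dB.
Ratio = input overshoot / output overshoot = 24 / 4 = 6.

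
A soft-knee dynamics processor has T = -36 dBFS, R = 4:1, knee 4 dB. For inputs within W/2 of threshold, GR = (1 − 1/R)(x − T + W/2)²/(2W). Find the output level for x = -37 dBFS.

x − T + W/2 = -37 − (-36) + 2 = 1.
GR = (1 − 1/4) × 1² / 8 = 0.75 × 1 / 8 = 0.09375 dB.
Output = -37 − 0.09375 = -37.09375 dBFS.

-37.09375 dBFS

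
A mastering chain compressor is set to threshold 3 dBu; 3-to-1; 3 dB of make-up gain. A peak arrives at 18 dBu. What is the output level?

18 dBu sits 15 dB over threshold.
At 3:1 the overshoot is divided by 3, leaving 5 dB above threshold.
Output = 3 + 5 = 8 dBu; make-up adds 3 dB, giving 11 dBu.

11 dBu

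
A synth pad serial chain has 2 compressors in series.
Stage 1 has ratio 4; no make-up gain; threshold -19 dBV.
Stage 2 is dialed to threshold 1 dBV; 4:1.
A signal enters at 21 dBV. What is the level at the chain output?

Stage 1: 40 dB above -19 dBV, reduced 4:1 to 10 dB above → -9 dBV.
Stage 2: below threshold (-9 ≤ 1); passes unchanged; output -9 dBV.

-9 dBV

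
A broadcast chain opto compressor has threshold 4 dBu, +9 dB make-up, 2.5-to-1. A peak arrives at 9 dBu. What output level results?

15 dBu

9 dBu sits 5 dB over threshold.
The 5 dB excess becomes 2 dB after 2.5:1 reduction.
That puts the output at 6 dBu; make-up adds 9 dB, giving 15 dBu.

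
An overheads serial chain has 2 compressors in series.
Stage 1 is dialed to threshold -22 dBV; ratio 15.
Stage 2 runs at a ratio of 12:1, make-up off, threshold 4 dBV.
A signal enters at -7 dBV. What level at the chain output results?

Stage 1: 15 dB above -22 dBV, reduced 15:1 to 1 dB above → -21 dBV.
Stage 2: -21 dBV ≤ 4 dBV, so stage 2 doesn't engage; output -21 dBV.

-21 dBV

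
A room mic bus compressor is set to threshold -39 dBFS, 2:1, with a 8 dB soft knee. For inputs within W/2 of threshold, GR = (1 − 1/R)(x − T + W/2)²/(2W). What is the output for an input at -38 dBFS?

-38.78125 dBFS

x − T + W/2 = -38 − (-39) + 4 = 5.
GR = (1 − 1/2) × 5² / 16 = 0.5 × 25 / 16 = 0.78125 dB.
Output = -38 − 0.78125 = -38.78125 dBFS.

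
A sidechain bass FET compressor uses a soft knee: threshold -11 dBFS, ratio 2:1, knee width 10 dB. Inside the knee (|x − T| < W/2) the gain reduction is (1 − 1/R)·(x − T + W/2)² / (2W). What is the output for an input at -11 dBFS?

-11.625 dBFS

x − T + W/2 = -11 − (-11) + 5 = 5.
GR = (1 − 1/2) × 5² / 20 = 0.5 × 25 / 20 = 0.625 dB.
Output = -11 − 0.625 = -11.625 dBFS.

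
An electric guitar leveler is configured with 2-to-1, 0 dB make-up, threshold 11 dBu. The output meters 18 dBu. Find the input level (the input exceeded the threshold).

That's 7 dB above the 11 dBu threshold.
Before 2:1 compression the overshoot was 7 × 2 = 14 dB, so input = 11 + 14 = 25 dBu.

25 dBu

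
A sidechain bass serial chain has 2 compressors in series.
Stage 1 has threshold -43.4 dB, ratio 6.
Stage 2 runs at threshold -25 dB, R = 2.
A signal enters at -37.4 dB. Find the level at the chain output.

Stage 1: 6 dB above -43.4 dB, reduced 6:1 to 1 dB above → -42.4 dB.
Stage 2: -42.4 dB ≤ -25 dB, so stage 2 doesn't engage; output -42.4 dB.

-42.4 dB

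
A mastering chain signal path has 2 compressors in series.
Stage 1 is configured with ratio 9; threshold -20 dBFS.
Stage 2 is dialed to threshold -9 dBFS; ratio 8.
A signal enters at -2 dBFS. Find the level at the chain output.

-18 dBFS

Stage 1: -2 dBFS is 18 dB over -20 dBFS; at 9:1 that becomes 2 dB over, giving -18 dBFS.
Stage 2: -18 dBFS ≤ -9 dBFS, so stage 2 doesn't engage; output -18 dBFS.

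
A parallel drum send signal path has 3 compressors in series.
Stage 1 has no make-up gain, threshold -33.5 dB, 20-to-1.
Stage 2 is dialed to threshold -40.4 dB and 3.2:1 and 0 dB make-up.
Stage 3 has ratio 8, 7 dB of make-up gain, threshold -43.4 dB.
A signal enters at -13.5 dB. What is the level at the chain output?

-35.716406 dB

Stage 1: -13.5 dB is 20 dB over -33.5 dB; at 20:1 that becomes 1 dB over, giving -32.5 dB.
Stage 2: 7.9 dB above -40.4 dB, reduced 3.2:1 to 2.46875 dB above → -37.93125 dB.
Stage 3: overshoot 5.46875 dB → 5.46875/8 = 0.683594 dB → -42.716406 dB; +7 dB make-up → -35.716406 dB.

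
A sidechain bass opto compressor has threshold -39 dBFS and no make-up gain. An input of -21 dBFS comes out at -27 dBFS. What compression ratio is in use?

1.5:1

Input overshoot = -21 − (-39) = 18 dB; output overshoot = -27 − (-39) = 12 dB.
Ratio = 18 / 12 = 1.5.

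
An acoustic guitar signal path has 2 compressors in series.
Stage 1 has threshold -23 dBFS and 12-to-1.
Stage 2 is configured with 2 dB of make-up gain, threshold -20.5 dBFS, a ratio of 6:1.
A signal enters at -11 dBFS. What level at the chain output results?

Stage 1: overshoot 12 dB → 12/12 = 1 dB → -22 dBFS.
Stage 2: -22 dBFS ≤ -20.5 dBFS, so stage 2 doesn't engage; make-up brings it to -20 dBFS.

-20 dBFS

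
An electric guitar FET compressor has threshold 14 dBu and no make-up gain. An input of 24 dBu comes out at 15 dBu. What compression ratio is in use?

10:1

Input overshoot = 24 − 14 = 10 dB; output overshoot = 15 − 14 = 1 dB.
Ratio = 10 / 1 = 10.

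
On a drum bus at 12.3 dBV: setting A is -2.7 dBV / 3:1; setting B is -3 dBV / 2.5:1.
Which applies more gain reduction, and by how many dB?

A, by 0.82 dB

A: 15 dB over, compressed to 5 dB over, so 10 dB of GR.
B: 15.3 dB over, compressed to 6.12 dB over, so 9.18 dB of GR.
A applies 0.82 dB more gain reduction.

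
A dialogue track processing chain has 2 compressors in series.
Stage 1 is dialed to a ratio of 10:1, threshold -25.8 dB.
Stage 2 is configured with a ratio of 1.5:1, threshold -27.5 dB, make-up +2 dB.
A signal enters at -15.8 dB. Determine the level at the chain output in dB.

-23.7 dB

Stage 1: overshoot 10 dB → 10/10 = 1 dB → -24.8 dB.
Stage 2: 2.7 dB above -27.5 dB, reduced 1.5:1 to 1.8 dB above → -25.7 dB; +2 dB make-up → -23.7 dB.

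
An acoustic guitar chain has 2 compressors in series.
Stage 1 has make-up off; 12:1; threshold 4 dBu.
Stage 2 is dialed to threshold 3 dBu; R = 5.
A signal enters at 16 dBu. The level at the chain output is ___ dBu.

3.4 dBu

Stage 1: 12 dB above 4 dBu, reduced 12:1 to 1 dB above → 5 dBu.
Stage 2: 5 dBu is 2 dB over 3 dBu; at 5:1 that becomes 0.4 dB over, giving 3.4 dBu.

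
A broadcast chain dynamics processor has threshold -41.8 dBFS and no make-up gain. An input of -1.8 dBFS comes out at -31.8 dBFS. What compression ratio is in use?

4:1

Input overshoot = -1.8 − (-41.8) = 40 dB; output overshoot = -31.8 − (-41.8) = 10 dB.
Ratio = 40 / 10 = 4.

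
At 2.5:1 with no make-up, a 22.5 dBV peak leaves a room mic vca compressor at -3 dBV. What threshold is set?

Gain reduction = 22.5 − (-3) = 25.5 dB; output overshoot = GR / (R − 1) = 25.5 / 1.5 = 17 dB.
Threshold = output − output overshoot = -3 − 17 = -20 dBV.

-20 dBV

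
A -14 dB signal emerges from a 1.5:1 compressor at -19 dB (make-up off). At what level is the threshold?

Gain reduction = -14 − (-19) = 5 dB; output overshoot = GR / (R − 1) = 5 / 0.5 = 10 dB.
Threshold = output − output overshoot = -19 − 10 = -29 dB.

-29 dB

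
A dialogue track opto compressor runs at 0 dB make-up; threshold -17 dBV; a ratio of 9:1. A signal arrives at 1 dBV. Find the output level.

Overshoot: 1 − (-17) = 18 dB.
At 9:1 the overshoot is divided by 9, leaving 2 dB above threshold.
Output = -17 + 2 = -15 dBV.

-15 dBV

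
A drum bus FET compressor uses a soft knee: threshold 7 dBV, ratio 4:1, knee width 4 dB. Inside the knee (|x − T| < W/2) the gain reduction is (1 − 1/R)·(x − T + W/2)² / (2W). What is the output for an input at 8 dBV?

7.15625 dBV

x − T + W/2 = 8 − 7 + 2 = 3.
GR = (1 − 1/4) × 3² / 8 = 0.75 × 9 / 8 = 0.84375 dB.
Output = 8 − 0.84375 = 7.15625 dBV.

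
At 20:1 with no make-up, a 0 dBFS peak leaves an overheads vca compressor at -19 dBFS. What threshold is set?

Input is 20 dB above T (since output overshoot × R = input overshoot: (-19 − T)·20 = 0 − T gives T = -20 dBFS).
Check: -20 + (0 − (-20))/20 = -20 + 1 = -19 dBFS. ✓

-20 dBFS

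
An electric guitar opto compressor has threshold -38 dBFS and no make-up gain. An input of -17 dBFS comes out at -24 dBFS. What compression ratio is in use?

1.5:1

Input overshoot = -17 − (-38) = 21 dB; output overshoot = -24 − (-38) = 14 dB.
Ratio = 21 / 14 = 1.5.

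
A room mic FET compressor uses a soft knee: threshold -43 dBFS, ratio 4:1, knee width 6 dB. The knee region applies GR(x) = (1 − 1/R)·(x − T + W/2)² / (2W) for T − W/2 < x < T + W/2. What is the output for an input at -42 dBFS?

x − T + W/2 = -42 − (-43) + 3 = 4.
GR = (1 − 1/4) × 4² / 12 = 0.75 × 16 / 12 = 1 dB.
Output = -42 − 1 = -43 dBFS.

-43 dBFS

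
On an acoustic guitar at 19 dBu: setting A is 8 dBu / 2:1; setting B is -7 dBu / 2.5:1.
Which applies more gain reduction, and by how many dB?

B, by 10.1 dB

A: overshoot 11 dB → output overshoot 5.5 dB → GR 5.5 dB.
B: overshoot 26 dB → output overshoot 10.4 dB → GR 15.6 dB.
Difference: 10.1 dB in favour of B.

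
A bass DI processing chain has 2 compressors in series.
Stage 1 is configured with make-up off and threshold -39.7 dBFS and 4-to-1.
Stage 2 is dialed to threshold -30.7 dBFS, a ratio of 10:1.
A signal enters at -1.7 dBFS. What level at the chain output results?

-30.65 dBFS

Stage 1: overshoot 38 dB → 38/4 = 9.5 dB → -30.2 dBFS.
Stage 2: overshoot 0.5 dB → 0.5/10 = 0.05 dB → -30.65 dBFS.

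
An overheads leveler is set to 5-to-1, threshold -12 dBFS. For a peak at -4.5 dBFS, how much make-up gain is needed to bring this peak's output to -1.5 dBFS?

The peak compresses to -12 + 7.5/5 = -10.5 dBFS.
To reach -1.5 dBFS requires -1.5 − (-10.5) = 9 dB of make-up.

9 dB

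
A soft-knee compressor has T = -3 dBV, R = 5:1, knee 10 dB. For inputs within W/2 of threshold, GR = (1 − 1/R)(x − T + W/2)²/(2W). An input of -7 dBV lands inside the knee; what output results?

x − T + W/2 = -7 − (-3) + 5 = 1.
GR = (1 − 1/5) × 1² / 20 = 0.8 × 1 / 20 = 0.04 dB.
Output = -7 − 0.04 = -7.04 dBV.

-7.04 dBV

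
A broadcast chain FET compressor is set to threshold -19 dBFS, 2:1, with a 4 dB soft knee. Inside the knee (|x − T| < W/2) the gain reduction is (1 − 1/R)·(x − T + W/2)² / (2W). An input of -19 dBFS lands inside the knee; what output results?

-19.25 dBFS

x − T + W/2 = -19 − (-19) + 2 = 2.
GR = (1 − 1/2) × 2² / 8 = 0.5 × 4 / 8 = 0.25 dB.
Output = -19 − 0.25 = -19.25 dBFS.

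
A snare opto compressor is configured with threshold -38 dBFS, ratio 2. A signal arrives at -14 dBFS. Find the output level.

-26 dBFS

-14 dBFS sits 24 dB over threshold.
At 2:1 the overshoot is divided by 2, leaving 12 dB above threshold.
That puts the output at -26 dBFS.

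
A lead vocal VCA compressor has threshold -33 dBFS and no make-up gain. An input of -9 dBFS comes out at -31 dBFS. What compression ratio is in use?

12:1

Input overshoot = -9 − (-33) = 24 dB; output overshoot = -31 − (-33) = 2 dB.
Ratio = 24 / 2 = 12.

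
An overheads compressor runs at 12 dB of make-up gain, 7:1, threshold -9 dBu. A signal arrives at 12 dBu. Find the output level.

The input is 21 dB above the -9 dBu threshold.
At 7:1 the overshoot is divided by 7, leaving 3 dB above threshold.
Output = -9 + 3 = -6 dBu; make-up adds 12 dB, giving 6 dBu.

6 dBu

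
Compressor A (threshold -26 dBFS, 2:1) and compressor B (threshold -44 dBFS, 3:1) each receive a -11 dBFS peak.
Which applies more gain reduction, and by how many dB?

B, by 14.5 dB

A: GR = 15 − 15/2 = 7.5 dB.
B: GR = 33 − 33/3 = 22 dB.
B applies 14.5 dB more gain reduction.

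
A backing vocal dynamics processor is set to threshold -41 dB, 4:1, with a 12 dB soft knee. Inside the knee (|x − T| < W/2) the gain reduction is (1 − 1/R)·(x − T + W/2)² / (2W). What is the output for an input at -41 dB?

-42.125 dB

x − T + W/2 = -41 − (-41) + 6 = 6.
GR = (1 − 1/4) × 6² / 24 = 0.75 × 36 / 24 = 1.125 dB.
Output = -41 − 1.125 = -42.125 dB.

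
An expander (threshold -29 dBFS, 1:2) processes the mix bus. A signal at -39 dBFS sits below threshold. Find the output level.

Below threshold, a 1:2 expander applies gain = (2−1)×(T − x) of attenuation.
(2−1) × 10 = 10 dB, so output = -39 − 10 = -49 dBFS.

-49 dBFS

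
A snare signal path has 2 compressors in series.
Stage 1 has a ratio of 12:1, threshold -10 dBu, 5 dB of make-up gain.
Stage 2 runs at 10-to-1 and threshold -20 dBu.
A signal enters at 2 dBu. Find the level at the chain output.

Stage 1: 12 dB above -10 dBu, reduced 12:1 to 1 dB above → -9 dBu; +5 dB make-up → -4 dBu.
Stage 2: 16 dB above -20 dBu, reduced 10:1 to 1.6 dB above → -18.4 dBu.

-18.4 dBu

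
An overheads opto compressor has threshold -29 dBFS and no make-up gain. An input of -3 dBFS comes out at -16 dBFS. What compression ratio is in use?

2:1

Input overshoot = -3 − (-29) = 26 dB; output overshoot = -16 − (-29) = 13 dB.
Ratio = 26 / 13 = 2.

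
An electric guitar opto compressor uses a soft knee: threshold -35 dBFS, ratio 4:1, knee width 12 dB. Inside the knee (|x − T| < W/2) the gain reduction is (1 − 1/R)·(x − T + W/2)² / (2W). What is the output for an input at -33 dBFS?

x − T + W/2 = -33 − (-35) + 6 = 8.
GR = (1 − 1/4) × 8² / 24 = 0.75 × 64 / 24 = 2 dB.
Output = -33 − 2 = -35 dBFS.

-35 dBFS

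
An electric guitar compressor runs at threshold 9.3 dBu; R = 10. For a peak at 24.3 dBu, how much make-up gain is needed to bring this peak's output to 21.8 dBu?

Overshoot 15 dB → 15/10 = 1.5 dB after compression, so the compressed level is 9.3 + 1.5 = 10.8 dBu.
Make-up = target − compressed = 21.8 − 10.8 = 11 dB.

11 dB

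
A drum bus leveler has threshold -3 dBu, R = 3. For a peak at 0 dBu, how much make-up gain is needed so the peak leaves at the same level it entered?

The peak compresses to -3 + 3/3 = -2 dBu.
To reach 0 dBu requires 0 − (-2) = 2 dB of make-up.

2 dB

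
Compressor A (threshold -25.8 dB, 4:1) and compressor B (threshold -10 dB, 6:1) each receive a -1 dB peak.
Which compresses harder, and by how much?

A, by 11.1 dB

A: overshoot 24.8 dB → output overshoot 6.2 dB → GR 18.6 dB.
B: overshoot 9 dB → output overshoot 1.5 dB → GR 7.5 dB.
A applies 11.1 dB more gain reduction.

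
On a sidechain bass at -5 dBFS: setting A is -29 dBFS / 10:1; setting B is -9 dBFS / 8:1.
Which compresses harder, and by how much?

A, by 18.1 dB

A: overshoot 24 dB → output overshoot 2.4 dB → GR 21.6 dB.
B: overshoot 4 dB → output overshoot 0.5 dB → GR 3.5 dB.
A applies 18.1 dB more gain reduction.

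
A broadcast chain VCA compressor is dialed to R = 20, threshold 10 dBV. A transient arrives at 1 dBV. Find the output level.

1 dBV

1 dBV is 9 dB below the 10 dBV threshold, so no gain reduction is applied.
Output = input = 1 dBV.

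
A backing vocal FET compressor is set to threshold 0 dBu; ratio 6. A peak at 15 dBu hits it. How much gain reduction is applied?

15 dBu exceeds the threshold by 15 dB.
A 6:1 ratio leaves 2.5 dB of that excess.
So the signal is attenuated by 15 − 2.5 = 12.5 dB.

12.5 dB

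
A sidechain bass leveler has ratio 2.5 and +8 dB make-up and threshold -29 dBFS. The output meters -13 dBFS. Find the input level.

Before make-up, the level was -13 − 8 = -21 dBFS.
The compressed level sits -21 − (-29) = 8 dB over threshold.
Undo the ratio: input overshoot = 8 × 2.5 = 20 dB, giving input = -9 dBFS.

-9 dBFS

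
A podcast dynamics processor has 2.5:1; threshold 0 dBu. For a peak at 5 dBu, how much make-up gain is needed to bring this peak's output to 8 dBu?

6 dB

Without make-up, output = threshold + overshoot/2.5 = 0 + 2 = 2 dBu.
Gap to target: 6 dB.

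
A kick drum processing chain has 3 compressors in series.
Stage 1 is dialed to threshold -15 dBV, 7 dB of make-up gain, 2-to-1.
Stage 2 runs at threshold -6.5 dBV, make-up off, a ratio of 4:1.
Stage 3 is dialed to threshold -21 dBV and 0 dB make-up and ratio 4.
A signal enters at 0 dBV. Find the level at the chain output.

-17 dBV

Stage 1: 15 dB above -15 dBV, reduced 2:1 to 7.5 dB above → -7.5 dBV; +7 dB make-up → -0.5 dBV.
Stage 2: overshoot 6 dB → 6/4 = 1.5 dB → -5 dBV.
Stage 3: 16 dB above -21 dBV, reduced 4:1 to 4 dB above → -17 dBV.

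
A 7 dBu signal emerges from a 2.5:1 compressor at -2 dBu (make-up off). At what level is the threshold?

-8 dBu

Input is 15 dB above T (since output overshoot × R = input overshoot: (-2 − T)·2.5 = 7 − T gives T = -8 dBu).
Check: -8 + (7 − (-8))/2.5 = -8 + 6 = -2 dBu. ✓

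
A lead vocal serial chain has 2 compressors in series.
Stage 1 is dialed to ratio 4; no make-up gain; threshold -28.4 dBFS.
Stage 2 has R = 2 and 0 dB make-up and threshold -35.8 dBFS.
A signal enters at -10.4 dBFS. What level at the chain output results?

-29.85 dBFS

Stage 1: -10.4 dBFS is 18 dB over -28.4 dBFS; at 4:1 that becomes 4.5 dB over, giving -23.9 dBFS.
Stage 2: 11.9 dB above -35.8 dBFS, reduced 2:1 to 5.95 dB above → -29.85 dBFS.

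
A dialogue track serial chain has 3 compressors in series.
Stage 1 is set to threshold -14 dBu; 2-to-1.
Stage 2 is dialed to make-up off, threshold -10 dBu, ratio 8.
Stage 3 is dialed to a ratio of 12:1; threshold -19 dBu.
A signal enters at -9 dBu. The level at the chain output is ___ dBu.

Stage 1: overshoot 5 dB → 5/2 = 2.5 dB → -11.5 dBu.
Stage 2: -11.5 dBu is at or below the -10 dBu threshold — no compression; output -11.5 dBu.
Stage 3: overshoot 7.5 dB → 7.5/12 = 0.625 dB → -18.375 dBu.

-18.375 dBu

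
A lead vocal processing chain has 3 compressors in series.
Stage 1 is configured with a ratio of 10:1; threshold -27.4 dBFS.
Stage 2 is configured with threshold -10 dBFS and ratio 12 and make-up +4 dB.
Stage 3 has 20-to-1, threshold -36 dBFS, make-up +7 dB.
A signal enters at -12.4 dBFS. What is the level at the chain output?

Stage 1: -12.4 dBFS is 15 dB over -27.4 dBFS; at 10:1 that becomes 1.5 dB over, giving -25.9 dBFS.
Stage 2: -25.9 dBFS is at or below the -10 dBFS threshold — no compression; make-up brings it to -21.9 dBFS.
Stage 3: -21.9 dBFS is 14.1 dB over -36 dBFS; at 20:1 that becomes 0.705 dB over, giving -35.295 dBFS; +7 dB make-up → -28.295 dBFS.

-28.295 dBFS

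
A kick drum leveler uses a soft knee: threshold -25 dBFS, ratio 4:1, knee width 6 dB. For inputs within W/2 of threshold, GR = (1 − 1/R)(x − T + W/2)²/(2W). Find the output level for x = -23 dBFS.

-24.5625 dBFS

x − T + W/2 = -23 − (-25) + 3 = 5.
GR = (1 − 1/4) × 5² / 12 = 0.75 × 25 / 12 = 1.5625 dB.
Output = -23 − 1.5625 = -24.5625 dBFS.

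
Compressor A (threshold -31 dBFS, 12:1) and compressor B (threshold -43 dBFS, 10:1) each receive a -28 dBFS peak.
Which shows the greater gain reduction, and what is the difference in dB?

A: GR = 3 − 3/12 = 2.75 dB.
B: GR = 15 − 15/10 = 13.5 dB.
B applies 10.75 dB more gain reduction.

B, by 10.75 dB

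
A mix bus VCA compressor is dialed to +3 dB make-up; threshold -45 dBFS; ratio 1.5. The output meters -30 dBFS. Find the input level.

-27 dBFS

Stripping the +3 dB make-up gives -33 dBFS at the gain stage.
That's 12 dB above the -45 dBFS threshold.
Before 1.5:1 compression the overshoot was 12 × 1.5 = 18 dB, so input = -45 + 18 = -27 dBFS.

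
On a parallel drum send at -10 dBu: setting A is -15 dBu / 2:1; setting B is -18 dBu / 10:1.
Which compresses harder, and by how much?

A: GR = 5 − 5/2 = 2.5 dB.
B: GR = 8 − 8/10 = 7.2 dB.
B reduces 4.7 dB more.

B, by 4.7 dB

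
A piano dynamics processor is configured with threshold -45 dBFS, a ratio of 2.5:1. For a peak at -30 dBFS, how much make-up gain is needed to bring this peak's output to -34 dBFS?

The peak compresses to -45 + 15/2.5 = -39 dBFS.
To reach -34 dBFS requires -34 − (-39) = 5 dB of make-up.

5 dB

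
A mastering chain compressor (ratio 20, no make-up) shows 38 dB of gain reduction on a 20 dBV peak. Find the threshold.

-20 dBV

Gain reduction = 20 − (-18) = 38 dB; output overshoot = GR / (R − 1) = 38 / 19 = 2 dB.
Threshold = output − output overshoot = -18 − 2 = -20 dBV.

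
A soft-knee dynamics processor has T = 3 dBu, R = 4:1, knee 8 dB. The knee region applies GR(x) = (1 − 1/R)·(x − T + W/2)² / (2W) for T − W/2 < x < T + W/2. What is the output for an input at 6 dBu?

x − T + W/2 = 6 − 3 + 4 = 7.
GR = (1 − 1/4) × 7² / 16 = 0.75 × 49 / 16 = 2.296875 dB.
Output = 6 − 2.296875 = 3.703125 dBu.

3.703125 dBu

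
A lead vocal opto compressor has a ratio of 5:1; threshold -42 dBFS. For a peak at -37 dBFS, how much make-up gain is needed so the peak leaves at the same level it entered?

4 dB

The peak compresses to -42 + 5/5 = -41 dBFS.
To reach -37 dBFS requires -37 − (-41) = 4 dB of make-up.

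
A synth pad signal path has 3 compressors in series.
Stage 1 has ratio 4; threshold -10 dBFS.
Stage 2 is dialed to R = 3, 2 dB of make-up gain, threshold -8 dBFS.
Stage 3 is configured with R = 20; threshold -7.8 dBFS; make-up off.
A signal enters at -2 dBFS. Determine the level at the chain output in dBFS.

-7.71 dBFS

Stage 1: overshoot 8 dB → 8/4 = 2 dB → -8 dBFS.
Stage 2: -8 dBFS is at or below the -8 dBFS threshold — no compression; make-up brings it to -6 dBFS.
Stage 3: 1.8 dB above -7.8 dBFS, reduced 20:1 to 0.09 dB above → -7.71 dBFS.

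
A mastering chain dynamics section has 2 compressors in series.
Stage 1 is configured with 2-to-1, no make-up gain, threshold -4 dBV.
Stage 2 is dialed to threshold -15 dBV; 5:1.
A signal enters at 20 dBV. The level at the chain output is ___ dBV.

Stage 1: 20 dBV is 24 dB over -4 dBV; at 2:1 that becomes 12 dB over, giving 8 dBV.
Stage 2: 8 dBV is 23 dB over -15 dBV; at 5:1 that becomes 4.6 dB over, giving -10.4 dBV.

-10.4 dBV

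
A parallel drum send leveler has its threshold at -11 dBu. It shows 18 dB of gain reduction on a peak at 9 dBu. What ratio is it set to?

10:1

Input overshoot = 9 − (-11) = 20 dB.
Output overshoot = 20 − 18 = 2 dB.
Ratio = input overshoot / output overshoot = 20 / 2 = 10.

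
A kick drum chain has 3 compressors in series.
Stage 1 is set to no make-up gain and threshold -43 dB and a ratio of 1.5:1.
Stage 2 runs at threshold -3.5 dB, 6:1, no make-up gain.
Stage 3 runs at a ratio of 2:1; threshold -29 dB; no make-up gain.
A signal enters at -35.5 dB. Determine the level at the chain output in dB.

Stage 1: -35.5 dB is 7.5 dB over -43 dB; at 1.5:1 that becomes 5 dB over, giving -38 dB.
Stage 2: -38 dB is at or below the -3.5 dB threshold — no compression; output -38 dB.
Stage 3: -38 dB is at or below the -29 dB threshold — no compression; output -38 dB.

-38 dB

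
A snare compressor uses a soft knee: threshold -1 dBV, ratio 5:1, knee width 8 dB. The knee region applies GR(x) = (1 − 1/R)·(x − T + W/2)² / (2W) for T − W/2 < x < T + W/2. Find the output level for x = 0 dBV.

x − T + W/2 = 0 − (-1) + 4 = 5.
GR = (1 − 1/5) × 5² / 16 = 0.8 × 25 / 16 = 1.25 dB.
Output = 0 − 1.25 = -1.25 dBV.

-1.25 dBV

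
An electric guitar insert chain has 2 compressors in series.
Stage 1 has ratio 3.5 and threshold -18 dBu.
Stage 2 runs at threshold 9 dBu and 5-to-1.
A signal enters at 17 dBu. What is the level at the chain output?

-8 dBu

Stage 1: 35 dB above -18 dBu, reduced 3.5:1 to 10 dB above → -8 dBu.
Stage 2: -8 dBu is at or below the 9 dBu threshold — no compression; output -8 dBu.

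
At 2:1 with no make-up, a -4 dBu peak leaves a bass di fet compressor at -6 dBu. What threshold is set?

Gain reduction = -4 − (-6) = 2 dB; output overshoot = GR / (R − 1) = 2 / 1 = 2 dB.
Threshold = output − output overshoot = -6 − 2 = -8 dBu.

-8 dBu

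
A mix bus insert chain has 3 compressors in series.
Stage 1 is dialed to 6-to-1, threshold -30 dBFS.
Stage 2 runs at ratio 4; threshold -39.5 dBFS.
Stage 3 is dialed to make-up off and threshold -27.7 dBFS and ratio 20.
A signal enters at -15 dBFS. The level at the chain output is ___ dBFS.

Stage 1: -15 dBFS is 15 dB over -30 dBFS; at 6:1 that becomes 2.5 dB over, giving -27.5 dBFS.
Stage 2: -27.5 dBFS is 12 dB over -39.5 dBFS; at 4:1 that becomes 3 dB over, giving -36.5 dBFS.
Stage 3: -36.5 dBFS ≤ -27.7 dBFS, so stage 3 doesn't engage; output -36.5 dBFS.

-36.5 dBFS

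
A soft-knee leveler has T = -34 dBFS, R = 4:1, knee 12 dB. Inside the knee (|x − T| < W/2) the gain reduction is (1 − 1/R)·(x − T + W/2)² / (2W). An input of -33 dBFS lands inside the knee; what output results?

x − T + W/2 = -33 − (-34) + 6 = 7.
GR = (1 − 1/4) × 7² / 24 = 0.75 × 49 / 24 = 1.53125 dB.
Output = -33 − 1.53125 = -34.53125 dBFS.

-34.53125 dBFS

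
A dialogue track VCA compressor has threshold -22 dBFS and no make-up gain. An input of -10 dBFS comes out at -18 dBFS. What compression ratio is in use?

Input overshoot = -10 − (-22) = 12 dB; output overshoot = -18 − (-22) = 4 dB.
Ratio = 12 / 4 = 3.

3:1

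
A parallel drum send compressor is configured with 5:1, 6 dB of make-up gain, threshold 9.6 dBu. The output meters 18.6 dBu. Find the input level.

Before make-up, the level was 18.6 − 6 = 12.6 dBu.
The compressed level sits 12.6 − 9.6 = 3 dB over threshold.
Before 5:1 compression the overshoot was 3 × 5 = 15 dB, so input = 9.6 + 15 = 24.6 dBu.

24.6 dBu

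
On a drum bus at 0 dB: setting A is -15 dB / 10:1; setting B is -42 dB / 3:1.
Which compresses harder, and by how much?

B, by 14.5 dB

A: 15 dB over, compressed to 1.5 dB over, so 13.5 dB of GR.
B: 42 dB over, compressed to 14 dB over, so 28 dB of GR.
B applies 14.5 dB more gain reduction.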